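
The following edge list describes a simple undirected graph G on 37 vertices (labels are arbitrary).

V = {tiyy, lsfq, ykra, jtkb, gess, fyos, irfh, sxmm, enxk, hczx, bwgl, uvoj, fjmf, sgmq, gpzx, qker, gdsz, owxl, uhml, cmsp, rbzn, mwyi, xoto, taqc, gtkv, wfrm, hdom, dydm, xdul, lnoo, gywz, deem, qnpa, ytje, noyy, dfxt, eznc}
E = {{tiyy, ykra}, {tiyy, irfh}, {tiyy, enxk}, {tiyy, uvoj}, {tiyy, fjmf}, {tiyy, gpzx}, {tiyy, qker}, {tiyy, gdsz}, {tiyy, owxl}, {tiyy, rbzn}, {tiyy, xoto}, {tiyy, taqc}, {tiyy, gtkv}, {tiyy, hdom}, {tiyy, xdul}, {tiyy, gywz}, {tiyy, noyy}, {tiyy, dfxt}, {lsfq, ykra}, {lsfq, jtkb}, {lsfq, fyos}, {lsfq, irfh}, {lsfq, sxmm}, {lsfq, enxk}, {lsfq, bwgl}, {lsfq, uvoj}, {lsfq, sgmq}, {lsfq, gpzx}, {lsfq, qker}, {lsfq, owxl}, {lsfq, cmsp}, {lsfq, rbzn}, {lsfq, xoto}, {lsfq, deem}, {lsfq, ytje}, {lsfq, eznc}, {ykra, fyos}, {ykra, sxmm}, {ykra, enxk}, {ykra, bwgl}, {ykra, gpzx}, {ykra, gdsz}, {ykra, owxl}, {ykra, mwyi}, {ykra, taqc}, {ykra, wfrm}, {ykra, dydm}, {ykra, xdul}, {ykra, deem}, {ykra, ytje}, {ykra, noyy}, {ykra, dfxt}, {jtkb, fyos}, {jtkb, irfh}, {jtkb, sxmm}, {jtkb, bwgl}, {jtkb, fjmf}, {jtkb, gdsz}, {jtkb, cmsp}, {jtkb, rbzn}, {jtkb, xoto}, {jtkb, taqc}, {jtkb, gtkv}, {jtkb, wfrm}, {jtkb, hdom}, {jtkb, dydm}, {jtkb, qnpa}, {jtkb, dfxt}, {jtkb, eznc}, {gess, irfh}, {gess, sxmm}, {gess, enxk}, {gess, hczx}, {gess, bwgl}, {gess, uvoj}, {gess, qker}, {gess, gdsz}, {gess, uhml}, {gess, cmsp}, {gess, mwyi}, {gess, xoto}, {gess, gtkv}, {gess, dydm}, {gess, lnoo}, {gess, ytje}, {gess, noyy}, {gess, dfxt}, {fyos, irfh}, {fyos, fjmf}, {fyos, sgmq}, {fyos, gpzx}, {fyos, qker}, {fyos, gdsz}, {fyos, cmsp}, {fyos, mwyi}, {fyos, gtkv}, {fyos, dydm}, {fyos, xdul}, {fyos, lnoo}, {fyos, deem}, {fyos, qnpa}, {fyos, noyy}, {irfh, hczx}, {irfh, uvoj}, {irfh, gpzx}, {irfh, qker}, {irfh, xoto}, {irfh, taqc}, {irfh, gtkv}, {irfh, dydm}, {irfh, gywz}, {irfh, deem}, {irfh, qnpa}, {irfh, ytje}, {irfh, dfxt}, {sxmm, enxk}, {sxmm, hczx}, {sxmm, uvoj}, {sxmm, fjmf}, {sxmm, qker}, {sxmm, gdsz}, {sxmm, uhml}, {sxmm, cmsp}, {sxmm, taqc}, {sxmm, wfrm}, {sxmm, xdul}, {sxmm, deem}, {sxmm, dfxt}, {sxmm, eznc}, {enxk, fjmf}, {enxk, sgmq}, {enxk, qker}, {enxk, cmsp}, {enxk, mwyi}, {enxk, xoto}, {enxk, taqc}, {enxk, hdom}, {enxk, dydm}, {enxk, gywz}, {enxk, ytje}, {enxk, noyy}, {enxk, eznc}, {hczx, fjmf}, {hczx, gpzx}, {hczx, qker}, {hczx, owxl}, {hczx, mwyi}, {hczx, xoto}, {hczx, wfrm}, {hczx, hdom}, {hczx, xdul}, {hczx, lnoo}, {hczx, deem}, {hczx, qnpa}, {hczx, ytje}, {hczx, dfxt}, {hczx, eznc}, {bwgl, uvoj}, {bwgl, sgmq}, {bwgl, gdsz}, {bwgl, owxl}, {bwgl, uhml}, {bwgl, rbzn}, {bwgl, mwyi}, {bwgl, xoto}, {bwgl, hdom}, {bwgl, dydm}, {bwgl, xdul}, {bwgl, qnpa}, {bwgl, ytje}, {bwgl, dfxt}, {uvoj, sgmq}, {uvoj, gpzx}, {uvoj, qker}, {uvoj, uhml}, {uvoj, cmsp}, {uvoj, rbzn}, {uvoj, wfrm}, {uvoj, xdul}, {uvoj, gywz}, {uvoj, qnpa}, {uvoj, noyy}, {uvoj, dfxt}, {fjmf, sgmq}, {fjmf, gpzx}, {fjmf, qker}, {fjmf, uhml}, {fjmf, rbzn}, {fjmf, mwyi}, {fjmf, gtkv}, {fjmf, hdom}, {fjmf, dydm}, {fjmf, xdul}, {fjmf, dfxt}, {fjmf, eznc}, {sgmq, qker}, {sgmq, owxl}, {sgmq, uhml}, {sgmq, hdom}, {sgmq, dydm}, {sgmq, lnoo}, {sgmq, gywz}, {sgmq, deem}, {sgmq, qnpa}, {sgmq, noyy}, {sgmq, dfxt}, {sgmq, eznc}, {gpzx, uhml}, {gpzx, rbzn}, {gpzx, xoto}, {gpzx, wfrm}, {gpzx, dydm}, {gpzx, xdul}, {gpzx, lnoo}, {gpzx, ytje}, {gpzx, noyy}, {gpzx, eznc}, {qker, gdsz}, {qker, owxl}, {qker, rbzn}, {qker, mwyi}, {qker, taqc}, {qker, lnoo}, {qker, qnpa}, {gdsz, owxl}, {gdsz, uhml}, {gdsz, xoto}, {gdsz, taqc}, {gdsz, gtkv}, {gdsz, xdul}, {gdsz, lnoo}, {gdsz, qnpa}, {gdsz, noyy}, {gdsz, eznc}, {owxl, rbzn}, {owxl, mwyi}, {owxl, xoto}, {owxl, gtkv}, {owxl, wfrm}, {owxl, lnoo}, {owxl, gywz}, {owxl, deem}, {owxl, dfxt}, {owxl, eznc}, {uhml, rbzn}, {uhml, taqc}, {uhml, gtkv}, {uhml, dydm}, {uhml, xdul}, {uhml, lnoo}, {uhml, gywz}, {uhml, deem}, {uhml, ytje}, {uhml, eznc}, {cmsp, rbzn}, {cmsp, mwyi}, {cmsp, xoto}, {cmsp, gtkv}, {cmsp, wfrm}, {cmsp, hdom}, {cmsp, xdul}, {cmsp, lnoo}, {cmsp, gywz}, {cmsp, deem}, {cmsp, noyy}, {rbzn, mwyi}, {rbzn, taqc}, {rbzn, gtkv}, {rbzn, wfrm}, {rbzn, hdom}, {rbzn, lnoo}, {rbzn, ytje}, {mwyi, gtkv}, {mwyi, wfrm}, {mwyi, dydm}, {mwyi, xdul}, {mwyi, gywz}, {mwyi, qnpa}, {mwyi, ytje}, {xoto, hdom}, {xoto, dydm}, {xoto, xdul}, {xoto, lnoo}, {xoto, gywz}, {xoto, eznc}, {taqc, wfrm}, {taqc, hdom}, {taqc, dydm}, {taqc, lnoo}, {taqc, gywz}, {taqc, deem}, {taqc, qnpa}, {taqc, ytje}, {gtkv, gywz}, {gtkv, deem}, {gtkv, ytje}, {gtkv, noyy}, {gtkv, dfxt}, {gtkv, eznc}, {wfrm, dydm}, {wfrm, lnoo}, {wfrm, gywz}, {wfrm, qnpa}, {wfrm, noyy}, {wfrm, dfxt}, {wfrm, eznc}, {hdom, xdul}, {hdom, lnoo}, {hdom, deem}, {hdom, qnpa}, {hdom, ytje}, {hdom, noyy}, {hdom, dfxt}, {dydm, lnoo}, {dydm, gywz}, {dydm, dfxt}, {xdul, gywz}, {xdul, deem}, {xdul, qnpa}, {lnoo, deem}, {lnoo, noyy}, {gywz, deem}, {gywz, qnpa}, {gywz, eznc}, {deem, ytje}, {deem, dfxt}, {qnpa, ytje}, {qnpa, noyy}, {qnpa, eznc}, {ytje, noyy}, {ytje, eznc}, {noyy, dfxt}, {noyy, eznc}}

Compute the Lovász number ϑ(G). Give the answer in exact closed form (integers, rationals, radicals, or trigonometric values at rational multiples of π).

N(gywz) = {tiyy, irfh, enxk, uvoj, sgmq, owxl, uhml, cmsp, mwyi, xoto, taqc, gtkv, wfrm, dydm, xdul, deem, qnpa, eznc}, |N(gywz)| = 18.
Vertex dfxt has 18 neighbors: tiyy, ykra, jtkb, gess, irfh, sxmm, hczx, bwgl, uvoj, fjmf, sgmq, owxl, gtkv, wfrm, hdom, dydm, deem, noyy.
Vertex tiyy has 18 neighbors: ykra, irfh, enxk, uvoj, fjmf, gpzx, qker, gdsz, owxl, rbzn, xoto, taqc, gtkv, hdom, xdul, gywz, noyy, dfxt.
deg(fyos) = 18; N(fyos) = {lsfq, ykra, jtkb, irfh, fjmf, sgmq, gpzx, qker, gdsz, cmsp, mwyi, gtkv, dydm, xdul, lnoo, deem, qnpa, noyy}.
18-regular, N=37; SR(37,18,8,9) — a Paley graph.
spec(A) ≈ [18.0, 2.5414, -3.5414] (distinct, 4 d.p.).
−37·(-sqrt(37)/2 - 1/2) / ((18)−(-sqrt(37)/2 - 1/2)) = sqrt(37) = ϑ(G).
ϑ(G) ≈ 6.08276.

sqrt(37)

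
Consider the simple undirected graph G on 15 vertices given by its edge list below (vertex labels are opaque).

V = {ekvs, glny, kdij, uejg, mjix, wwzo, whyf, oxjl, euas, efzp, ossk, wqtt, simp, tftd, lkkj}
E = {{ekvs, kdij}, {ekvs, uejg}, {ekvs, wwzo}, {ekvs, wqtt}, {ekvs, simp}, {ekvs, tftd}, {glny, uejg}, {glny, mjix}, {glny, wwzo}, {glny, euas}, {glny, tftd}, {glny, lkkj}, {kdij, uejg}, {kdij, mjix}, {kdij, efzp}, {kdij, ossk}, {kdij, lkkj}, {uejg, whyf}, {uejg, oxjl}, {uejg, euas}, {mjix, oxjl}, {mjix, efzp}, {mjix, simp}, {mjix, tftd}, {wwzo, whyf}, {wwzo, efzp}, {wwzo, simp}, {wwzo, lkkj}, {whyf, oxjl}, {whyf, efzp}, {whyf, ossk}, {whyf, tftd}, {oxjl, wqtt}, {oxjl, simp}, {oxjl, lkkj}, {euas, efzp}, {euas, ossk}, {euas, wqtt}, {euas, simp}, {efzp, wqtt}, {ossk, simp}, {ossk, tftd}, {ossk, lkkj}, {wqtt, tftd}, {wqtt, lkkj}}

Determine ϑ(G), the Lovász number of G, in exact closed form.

5

deg(whyf) = 6; N(whyf) = {uejg, wwzo, oxjl, efzp, ossk, tftd}.
deg(mjix) = 6; N(mjix) = {glny, kdij, oxjl, efzp, simp, tftd}.
N(wqtt) = {ekvs, oxjl, euas, efzp, tftd, lkkj}, |N(wqtt)| = 6.
Vertex kdij has 6 neighbors: ekvs, uejg, mjix, efzp, ossk, lkkj.
6-regular, N=15; Kneser K(6,2) on C(6,2)=15 vertices.
spec(A) ≈ [6.0, 1.0, -3.0] (distinct, 3 d.p.).
ϑ = −N·λ_min/(λ_max−λ_min) = −15·(-3)/(6−(-3)) = 5.
≈ 5.00000000 (to 8 d.p.).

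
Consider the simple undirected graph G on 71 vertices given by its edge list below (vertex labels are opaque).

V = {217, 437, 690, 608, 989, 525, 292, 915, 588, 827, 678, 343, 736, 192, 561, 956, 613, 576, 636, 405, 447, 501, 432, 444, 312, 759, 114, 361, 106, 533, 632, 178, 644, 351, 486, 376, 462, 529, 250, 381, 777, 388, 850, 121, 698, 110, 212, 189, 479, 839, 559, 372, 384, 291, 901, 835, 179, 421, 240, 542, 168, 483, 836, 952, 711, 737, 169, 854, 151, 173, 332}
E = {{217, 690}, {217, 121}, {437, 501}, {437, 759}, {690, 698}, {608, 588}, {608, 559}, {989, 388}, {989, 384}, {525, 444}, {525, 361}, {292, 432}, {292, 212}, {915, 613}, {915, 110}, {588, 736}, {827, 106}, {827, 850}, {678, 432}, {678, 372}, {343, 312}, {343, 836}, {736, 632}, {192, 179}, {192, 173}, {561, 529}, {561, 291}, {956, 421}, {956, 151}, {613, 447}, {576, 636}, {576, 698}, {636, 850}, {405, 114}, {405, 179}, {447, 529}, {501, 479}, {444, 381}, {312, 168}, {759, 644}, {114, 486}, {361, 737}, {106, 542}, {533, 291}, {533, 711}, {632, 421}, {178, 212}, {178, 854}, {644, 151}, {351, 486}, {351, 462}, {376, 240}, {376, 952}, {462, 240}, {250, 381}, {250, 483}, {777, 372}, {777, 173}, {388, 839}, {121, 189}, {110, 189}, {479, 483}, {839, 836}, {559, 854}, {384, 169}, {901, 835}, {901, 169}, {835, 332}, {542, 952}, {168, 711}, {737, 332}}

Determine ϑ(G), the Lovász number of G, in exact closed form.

71*cos(pi/71)/(cos(pi/71) + 1)

Vertex 559 has 2 neighbors: 608, 854.
N(835) = {901, 332}, |N(835)| = 2.
Vertex 839 has 2 neighbors: 388, 836.
N(110) = {915, 189}, |N(110)| = 2.
deg(v) = 2 for all v (|V|=71); a single 71-cycle (edge-transitive).
spec(A) ≈ [2.0, 1.9922, 1.9688, 1.9299, 1.876, 1.8074, 1.7246, 1.6284, 1.5194, 1.3985, 1.2666, 1.1249, 0.9743, 0.8162, 0.6516, 0.4819, 0.3085, 0.1326, -0.0442, -0.2208, -0.3956, -0.5673, -0.7346, -0.8961, -1.0507, -1.1969, -1.3339, -1.4604, -1.5754, -1.6781, -1.7677, -1.8435, -1.9048, -1.9513, -1.9824, -1.998] (distinct, 4 d.p.).
With N=71: ϑ(G) = 71·(-(-1)*2*cos(pi/71))/(2−(-2*cos(pi/71))) = 71*cos(pi/71)/(cos(pi/71) + 1).
Numerically 35.482618.
α=35, χ(Ḡ)=36; ϑ=71*cos(pi/71)/(cos(pi/71) + 1) lies between (both strict).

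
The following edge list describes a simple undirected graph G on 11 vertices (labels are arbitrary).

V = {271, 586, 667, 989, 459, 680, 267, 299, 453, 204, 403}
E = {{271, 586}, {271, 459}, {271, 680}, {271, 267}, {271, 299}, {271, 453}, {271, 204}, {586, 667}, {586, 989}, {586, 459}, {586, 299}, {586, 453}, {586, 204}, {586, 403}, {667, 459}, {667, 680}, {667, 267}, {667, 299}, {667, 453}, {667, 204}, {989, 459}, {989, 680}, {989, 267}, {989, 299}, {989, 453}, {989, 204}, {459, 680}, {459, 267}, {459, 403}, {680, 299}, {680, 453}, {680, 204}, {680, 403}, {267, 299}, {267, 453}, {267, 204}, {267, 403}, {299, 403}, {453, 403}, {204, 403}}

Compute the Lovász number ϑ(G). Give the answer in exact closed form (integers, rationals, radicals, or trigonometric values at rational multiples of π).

Vertex 403 has 7 neighbors: 586, 459, 680, 267, 299, 453, 204.
N(680) = {271, 667, 989, 459, 299, 453, 204, 403}, |N(680)| = 8.
deg(267) = 8; N(267) = {271, 667, 989, 459, 299, 453, 204, 403}.
N(667) = {586, 459, 680, 267, 299, 453, 204}, |N(667)| = 7.
Complete 3-partite, parts [4, 4, 3]: perfect, ϑ = α = 4.
= 4.000000000… (decimal).
Lovász sandwich 4 ≤ 4 ≤ 4: collapsed.

4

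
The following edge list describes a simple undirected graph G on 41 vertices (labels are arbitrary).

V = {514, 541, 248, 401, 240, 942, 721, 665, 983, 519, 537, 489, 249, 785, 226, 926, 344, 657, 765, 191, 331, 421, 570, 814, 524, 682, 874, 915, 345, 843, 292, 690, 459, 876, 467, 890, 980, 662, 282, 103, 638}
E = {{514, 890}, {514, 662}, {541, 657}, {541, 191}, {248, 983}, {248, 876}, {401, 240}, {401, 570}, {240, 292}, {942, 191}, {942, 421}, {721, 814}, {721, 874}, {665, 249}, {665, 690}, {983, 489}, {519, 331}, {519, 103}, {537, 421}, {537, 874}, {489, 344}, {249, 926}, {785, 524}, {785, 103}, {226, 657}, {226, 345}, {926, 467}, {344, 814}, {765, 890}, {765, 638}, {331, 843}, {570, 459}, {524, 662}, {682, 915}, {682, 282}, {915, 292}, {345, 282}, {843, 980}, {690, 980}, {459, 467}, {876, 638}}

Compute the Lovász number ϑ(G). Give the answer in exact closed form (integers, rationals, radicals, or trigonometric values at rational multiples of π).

deg(292) = 2; N(292) = {240, 915}.
Vertex 541 has 2 neighbors: 657, 191.
deg(814) = 2; N(814) = {721, 344}.
Vertex 524 has 2 neighbors: 785, 662.
G on 41 vertices is 2-regular; a single 41-cycle (edge-transitive).
The 21 distinct eigenvalues: [2.0, 1.976561, 1.906793, 1.792331, 1.635859, 1.441043, 1.212451, 0.95544, 0.676034, 0.380782, 0.076605, -0.229367, -0.529963, -0.818137, -1.087135, -1.330651, -1.542978, -1.719139, -1.855005, -1.947391, -1.994132].
Lovász (edge-transitive): ϑ = −41·(-2*cos(pi/41))/((2)−(-2*cos(pi/41))) = 41*cos(pi/41)/(cos(pi/41) + 1).
= 20.4698803… (decimal).
Check 20 ≤ 41*cos(pi/41)/(cos(pi/41) + 1) ≤ 21: both strict.

41*cos(pi/41)/(cos(pi/41) + 1)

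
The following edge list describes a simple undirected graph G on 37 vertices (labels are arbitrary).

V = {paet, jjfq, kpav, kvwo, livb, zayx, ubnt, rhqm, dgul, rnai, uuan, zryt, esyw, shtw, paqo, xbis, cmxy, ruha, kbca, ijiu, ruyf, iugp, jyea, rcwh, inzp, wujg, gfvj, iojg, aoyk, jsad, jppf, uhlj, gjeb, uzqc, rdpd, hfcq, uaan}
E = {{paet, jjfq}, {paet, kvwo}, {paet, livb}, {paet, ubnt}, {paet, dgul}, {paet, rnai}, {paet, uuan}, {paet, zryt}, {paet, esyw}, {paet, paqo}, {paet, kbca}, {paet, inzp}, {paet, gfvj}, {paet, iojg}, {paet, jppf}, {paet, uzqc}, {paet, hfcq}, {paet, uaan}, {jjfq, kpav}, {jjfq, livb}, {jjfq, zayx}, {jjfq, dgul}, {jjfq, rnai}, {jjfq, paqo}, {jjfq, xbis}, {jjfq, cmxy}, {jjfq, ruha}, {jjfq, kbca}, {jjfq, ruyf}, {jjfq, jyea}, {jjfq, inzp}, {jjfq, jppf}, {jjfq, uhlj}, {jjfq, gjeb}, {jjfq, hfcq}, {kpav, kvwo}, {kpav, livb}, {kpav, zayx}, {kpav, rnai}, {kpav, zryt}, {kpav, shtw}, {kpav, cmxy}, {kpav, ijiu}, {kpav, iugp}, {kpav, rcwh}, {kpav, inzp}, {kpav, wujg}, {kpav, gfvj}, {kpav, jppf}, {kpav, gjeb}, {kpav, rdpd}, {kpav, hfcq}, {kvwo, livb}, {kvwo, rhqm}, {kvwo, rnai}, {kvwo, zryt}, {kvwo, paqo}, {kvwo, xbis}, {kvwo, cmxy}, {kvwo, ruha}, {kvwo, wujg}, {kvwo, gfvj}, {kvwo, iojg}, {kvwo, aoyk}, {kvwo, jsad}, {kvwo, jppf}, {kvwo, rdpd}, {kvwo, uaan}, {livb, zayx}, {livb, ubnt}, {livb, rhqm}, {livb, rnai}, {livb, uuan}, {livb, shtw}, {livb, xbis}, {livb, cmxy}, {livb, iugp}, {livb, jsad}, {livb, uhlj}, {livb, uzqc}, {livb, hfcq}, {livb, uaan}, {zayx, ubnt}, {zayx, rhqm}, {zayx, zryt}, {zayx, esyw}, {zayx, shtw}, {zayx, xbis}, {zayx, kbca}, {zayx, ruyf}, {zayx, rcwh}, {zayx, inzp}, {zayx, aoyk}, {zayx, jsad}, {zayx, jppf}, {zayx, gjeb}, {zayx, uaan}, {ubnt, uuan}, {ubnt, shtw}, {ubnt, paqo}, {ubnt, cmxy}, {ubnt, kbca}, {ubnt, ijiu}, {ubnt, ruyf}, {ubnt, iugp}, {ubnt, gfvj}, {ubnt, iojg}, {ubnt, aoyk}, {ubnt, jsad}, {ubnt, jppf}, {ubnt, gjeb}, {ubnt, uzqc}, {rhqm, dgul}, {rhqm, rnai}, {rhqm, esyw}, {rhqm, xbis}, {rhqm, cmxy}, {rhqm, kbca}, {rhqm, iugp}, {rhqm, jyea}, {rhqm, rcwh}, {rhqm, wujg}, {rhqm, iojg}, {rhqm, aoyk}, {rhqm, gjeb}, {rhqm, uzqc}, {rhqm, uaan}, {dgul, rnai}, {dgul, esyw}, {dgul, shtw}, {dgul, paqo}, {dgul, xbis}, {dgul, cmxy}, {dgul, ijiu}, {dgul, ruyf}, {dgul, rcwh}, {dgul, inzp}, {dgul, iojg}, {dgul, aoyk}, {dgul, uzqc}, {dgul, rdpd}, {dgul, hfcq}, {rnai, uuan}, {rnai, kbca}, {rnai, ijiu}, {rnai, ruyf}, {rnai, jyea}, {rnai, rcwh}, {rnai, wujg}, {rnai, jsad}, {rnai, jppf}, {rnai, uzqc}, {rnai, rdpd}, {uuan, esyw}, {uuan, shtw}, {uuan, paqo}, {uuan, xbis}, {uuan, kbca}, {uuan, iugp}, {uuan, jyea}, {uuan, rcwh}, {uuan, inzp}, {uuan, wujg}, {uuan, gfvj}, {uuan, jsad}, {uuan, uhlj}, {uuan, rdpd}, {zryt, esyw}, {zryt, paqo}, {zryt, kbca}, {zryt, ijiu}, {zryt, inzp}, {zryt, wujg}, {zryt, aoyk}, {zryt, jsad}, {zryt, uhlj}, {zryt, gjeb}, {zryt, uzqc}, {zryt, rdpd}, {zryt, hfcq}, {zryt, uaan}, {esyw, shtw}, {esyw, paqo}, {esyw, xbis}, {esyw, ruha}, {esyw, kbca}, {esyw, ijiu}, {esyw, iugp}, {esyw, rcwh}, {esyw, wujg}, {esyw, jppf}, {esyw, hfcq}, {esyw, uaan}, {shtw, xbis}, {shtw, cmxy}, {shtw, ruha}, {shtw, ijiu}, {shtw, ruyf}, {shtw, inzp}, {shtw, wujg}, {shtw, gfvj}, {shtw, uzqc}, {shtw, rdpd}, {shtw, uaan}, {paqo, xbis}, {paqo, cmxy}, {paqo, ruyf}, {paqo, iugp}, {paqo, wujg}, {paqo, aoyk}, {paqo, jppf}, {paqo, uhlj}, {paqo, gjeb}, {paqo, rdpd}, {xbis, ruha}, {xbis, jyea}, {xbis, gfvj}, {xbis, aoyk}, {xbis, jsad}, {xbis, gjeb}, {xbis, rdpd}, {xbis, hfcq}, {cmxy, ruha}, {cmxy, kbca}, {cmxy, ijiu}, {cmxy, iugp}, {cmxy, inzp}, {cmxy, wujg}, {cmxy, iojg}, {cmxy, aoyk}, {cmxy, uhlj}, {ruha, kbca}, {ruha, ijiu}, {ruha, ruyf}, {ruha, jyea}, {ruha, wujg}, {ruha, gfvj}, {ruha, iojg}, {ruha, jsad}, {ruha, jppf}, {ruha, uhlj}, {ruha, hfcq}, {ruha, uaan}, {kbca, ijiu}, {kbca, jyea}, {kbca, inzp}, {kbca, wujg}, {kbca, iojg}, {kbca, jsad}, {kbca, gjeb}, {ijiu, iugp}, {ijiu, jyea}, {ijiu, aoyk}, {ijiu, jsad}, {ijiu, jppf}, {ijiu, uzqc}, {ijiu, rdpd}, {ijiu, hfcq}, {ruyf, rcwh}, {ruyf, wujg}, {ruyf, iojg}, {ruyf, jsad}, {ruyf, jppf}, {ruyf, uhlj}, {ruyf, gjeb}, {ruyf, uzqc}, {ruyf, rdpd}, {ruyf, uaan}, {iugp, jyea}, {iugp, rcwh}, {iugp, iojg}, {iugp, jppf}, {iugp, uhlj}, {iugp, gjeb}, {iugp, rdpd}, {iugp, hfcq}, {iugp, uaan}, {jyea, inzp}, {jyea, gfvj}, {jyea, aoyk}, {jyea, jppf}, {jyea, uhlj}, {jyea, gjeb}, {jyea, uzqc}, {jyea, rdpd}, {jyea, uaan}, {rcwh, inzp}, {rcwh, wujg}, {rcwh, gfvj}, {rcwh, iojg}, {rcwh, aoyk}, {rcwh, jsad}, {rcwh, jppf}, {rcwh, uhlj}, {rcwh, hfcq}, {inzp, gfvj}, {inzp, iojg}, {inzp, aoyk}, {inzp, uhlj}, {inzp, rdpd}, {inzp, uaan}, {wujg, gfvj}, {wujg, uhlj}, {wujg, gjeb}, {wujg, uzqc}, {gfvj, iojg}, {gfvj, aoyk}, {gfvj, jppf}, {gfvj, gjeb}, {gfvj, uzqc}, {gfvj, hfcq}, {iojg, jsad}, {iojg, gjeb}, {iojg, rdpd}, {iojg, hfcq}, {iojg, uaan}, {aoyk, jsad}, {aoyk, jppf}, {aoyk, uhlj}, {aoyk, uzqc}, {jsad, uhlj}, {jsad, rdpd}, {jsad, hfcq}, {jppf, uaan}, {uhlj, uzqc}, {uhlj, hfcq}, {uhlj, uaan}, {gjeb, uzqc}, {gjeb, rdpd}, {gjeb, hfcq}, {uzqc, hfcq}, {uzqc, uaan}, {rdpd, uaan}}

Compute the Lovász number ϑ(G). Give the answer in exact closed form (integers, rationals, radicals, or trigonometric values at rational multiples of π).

sqrt(37)

deg(dgul) = 18; N(dgul) = {paet, jjfq, rhqm, rnai, esyw, shtw, paqo, xbis, cmxy, ijiu, ruyf, rcwh, inzp, iojg, aoyk, uzqc, rdpd, hfcq}.
N(shtw) = {kpav, livb, zayx, ubnt, dgul, uuan, esyw, xbis, cmxy, ruha, ijiu, ruyf, inzp, wujg, gfvj, uzqc, rdpd, uaan}, |N(shtw)| = 18.
Vertex ubnt has 18 neighbors: paet, livb, zayx, uuan, shtw, paqo, cmxy, kbca, ijiu, ruyf, iugp, gfvj, iojg, aoyk, jsad, jppf, gjeb, uzqc.
deg(aoyk) = 18; N(aoyk) = {kvwo, zayx, ubnt, rhqm, dgul, zryt, paqo, xbis, cmxy, ijiu, jyea, rcwh, inzp, gfvj, jsad, jppf, uhlj, uzqc}.
18-regular, N=37; SR(37,18,8,9) — a Paley graph.
A has 3 distinct eigenvalues ≈ [18.0, 2.541381, -3.541381].
ϑ = −N·λ_min/(λ_max−λ_min) = −37·(-sqrt(37)/2 - 1/2)/(18−(-sqrt(37)/2 - 1/2)) = sqrt(37).
= 6.08276… (decimal).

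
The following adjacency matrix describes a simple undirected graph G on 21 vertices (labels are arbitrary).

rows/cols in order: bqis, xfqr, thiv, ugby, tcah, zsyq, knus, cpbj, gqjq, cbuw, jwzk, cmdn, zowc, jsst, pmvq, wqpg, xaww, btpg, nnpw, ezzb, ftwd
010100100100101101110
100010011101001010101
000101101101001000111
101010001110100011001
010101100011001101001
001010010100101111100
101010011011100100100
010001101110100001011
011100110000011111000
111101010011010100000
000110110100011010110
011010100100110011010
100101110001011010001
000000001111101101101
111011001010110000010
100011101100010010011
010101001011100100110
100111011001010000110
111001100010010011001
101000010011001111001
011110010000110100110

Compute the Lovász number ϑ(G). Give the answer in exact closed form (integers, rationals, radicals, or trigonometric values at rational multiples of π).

deg(ugby) = 10; N(ugby) = {bqis, thiv, tcah, gqjq, cbuw, jwzk, zowc, xaww, btpg, ftwd}.
Vertex jsst has 10 neighbors: gqjq, cbuw, jwzk, cmdn, zowc, pmvq, wqpg, btpg, nnpw, ftwd.
deg(btpg) = 10; N(btpg) = {bqis, ugby, tcah, zsyq, cpbj, gqjq, cmdn, jsst, nnpw, ezzb}.
N(cpbj) = {xfqr, zsyq, knus, gqjq, cbuw, jwzk, zowc, btpg, ezzb, ftwd}, |N(cpbj)| = 10.
deg(v) = 10 for all v (|V|=21); Kneser K(7,2) on C(7,2)=21 vertices.
The 3 distinct eigenvalues: [10.0, 1.0, -4.0].
With N=21: ϑ(G) = 21·(-1*(-4))/(10−(-4)) = 6.
Numerically 6.0000.

6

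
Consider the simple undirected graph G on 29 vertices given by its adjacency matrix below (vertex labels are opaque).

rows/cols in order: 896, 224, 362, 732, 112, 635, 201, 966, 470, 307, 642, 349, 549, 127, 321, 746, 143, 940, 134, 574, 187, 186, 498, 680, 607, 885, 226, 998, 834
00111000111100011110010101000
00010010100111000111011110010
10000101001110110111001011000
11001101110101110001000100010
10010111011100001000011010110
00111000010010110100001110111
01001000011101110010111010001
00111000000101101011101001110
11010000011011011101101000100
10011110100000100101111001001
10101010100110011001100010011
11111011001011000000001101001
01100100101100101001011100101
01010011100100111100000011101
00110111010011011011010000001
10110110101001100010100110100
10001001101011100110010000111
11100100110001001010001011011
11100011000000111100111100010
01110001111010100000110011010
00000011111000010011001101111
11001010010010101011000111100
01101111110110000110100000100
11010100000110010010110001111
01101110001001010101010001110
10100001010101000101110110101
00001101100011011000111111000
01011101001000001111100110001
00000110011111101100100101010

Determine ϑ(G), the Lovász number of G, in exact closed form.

N(998) = {224, 732, 112, 635, 966, 642, 143, 940, 134, 574, 187, 680, 607, 834}, |N(998)| = 14.
Vertex 635 has 14 neighbors: 362, 732, 112, 307, 549, 321, 746, 940, 498, 680, 607, 226, 998, 834.
N(362) = {896, 635, 966, 642, 349, 549, 321, 746, 940, 134, 574, 498, 607, 885}, |N(362)| = 14.
deg(732) = 14; N(732) = {896, 224, 112, 635, 966, 470, 307, 349, 127, 321, 746, 574, 680, 998}.
14-regular, N=29; SR(29,14,6,7) — a Paley graph.
Distinct eigenvalues (to 3 d.p.): [14.0, 2.193, -3.193].
Lovász (edge-transitive): ϑ = −29·(-sqrt(29)/2 - 1/2)/((14)−(-sqrt(29)/2 - 1/2)) = sqrt(29).
≈ 5.385164807 (to 9 d.p.).

sqrt(29)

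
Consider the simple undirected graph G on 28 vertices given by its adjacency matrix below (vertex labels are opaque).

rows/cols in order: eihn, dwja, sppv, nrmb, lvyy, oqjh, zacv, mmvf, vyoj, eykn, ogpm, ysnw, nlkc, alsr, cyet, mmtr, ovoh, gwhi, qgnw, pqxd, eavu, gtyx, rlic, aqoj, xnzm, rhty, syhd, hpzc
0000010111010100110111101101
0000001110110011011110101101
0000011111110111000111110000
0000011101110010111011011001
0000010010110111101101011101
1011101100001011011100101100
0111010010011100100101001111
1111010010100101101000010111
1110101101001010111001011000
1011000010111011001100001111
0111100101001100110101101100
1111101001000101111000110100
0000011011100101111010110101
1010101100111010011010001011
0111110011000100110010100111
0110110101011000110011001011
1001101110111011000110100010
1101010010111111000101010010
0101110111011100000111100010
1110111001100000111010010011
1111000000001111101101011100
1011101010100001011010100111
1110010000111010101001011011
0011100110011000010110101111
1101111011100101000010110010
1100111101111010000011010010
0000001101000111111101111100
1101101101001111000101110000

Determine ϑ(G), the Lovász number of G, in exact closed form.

7

Vertex oqjh has 15 neighbors: eihn, sppv, nrmb, lvyy, zacv, mmvf, nlkc, cyet, mmtr, gwhi, qgnw, pqxd, rlic, xnzm, rhty.
N(sppv) = {oqjh, zacv, mmvf, vyoj, eykn, ogpm, ysnw, alsr, cyet, mmtr, pqxd, eavu, gtyx, rlic, aqoj}, |N(sppv)| = 15.
deg(zacv) = 15; N(zacv) = {dwja, sppv, nrmb, oqjh, vyoj, ysnw, nlkc, alsr, ovoh, pqxd, gtyx, xnzm, rhty, syhd, hpzc}.
N(ysnw) = {eihn, dwja, sppv, nrmb, lvyy, zacv, eykn, alsr, mmtr, ovoh, gwhi, qgnw, rlic, aqoj, rhty}, |N(ysnw)| = 15.
28-vertex 15-regular graph: Kneser K(8,2) on C(8,2)=28 vertices.
A has 3 distinct eigenvalues ≈ [15.0, 1.0, -5.0].
−28·(-5) / ((15)−(-5)) = 7 = ϑ(G).
≈ 7.0000 (to 4 d.p.).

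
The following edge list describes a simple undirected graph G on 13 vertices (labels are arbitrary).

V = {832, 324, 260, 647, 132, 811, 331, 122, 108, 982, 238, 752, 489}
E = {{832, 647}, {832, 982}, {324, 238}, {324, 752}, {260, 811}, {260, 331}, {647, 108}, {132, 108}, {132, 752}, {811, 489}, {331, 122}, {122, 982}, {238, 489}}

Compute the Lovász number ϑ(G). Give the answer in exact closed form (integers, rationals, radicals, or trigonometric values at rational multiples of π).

N(811) = {260, 489}, |N(811)| = 2.
Vertex 108 has 2 neighbors: 647, 132.
N(647) = {832, 108}, |N(647)| = 2.
N(122) = {331, 982}, |N(122)| = 2.
13-vertex 2-regular graph: connected 2-regular on 13 ⇒ C_{13}.
A has 7 distinct eigenvalues ≈ [2.0, 1.770912, 1.136129, 0.241073, -0.70921, -1.497021, -1.941884].
With N=13: ϑ(G) = 13·(-(-1)*2*cos(pi/13))/(2−(-2*cos(pi/13))) = 13*cos(pi/13)/(cos(pi/13) + 1).
= 6.404169… (decimal).
Sandwich: α(G)=6 ≤ ϑ(G)=13*cos(pi/13)/(cos(pi/13) + 1) ≤ χ(Ḡ)=7 (both strict).

13*cos(pi/13)/(cos(pi/13) + 1)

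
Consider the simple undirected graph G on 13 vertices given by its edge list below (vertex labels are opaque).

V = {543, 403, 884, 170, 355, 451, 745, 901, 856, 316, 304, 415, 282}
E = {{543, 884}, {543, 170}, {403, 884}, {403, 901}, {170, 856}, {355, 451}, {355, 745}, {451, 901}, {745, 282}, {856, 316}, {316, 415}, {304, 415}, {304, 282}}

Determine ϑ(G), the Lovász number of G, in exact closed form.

N(451) = {355, 901}, |N(451)| = 2.
deg(543) = 2; N(543) = {884, 170}.
N(316) = {856, 415}, |N(316)| = 2.
Vertex 282 has 2 neighbors: 745, 304.
13-vertex 2-regular graph: this is C_{13}, the 13-cycle.
Distinct eigenvalues (to 4 d.p.): [2.0, 1.7709, 1.1361, 0.2411, -0.7092, -1.497, -1.9419].
Lovász: ϑ = −13(-2*cos(pi/13))/(2+-(-1)*2*cos(pi/13)) = 13*cos(pi/13)/(cos(pi/13) + 1).
≈ 6.404168563 (to 9 d.p.).
Check 6 ≤ 13*cos(pi/13)/(cos(pi/13) + 1) ≤ 7: both strict.

13*cos(pi/13)/(cos(pi/13) + 1)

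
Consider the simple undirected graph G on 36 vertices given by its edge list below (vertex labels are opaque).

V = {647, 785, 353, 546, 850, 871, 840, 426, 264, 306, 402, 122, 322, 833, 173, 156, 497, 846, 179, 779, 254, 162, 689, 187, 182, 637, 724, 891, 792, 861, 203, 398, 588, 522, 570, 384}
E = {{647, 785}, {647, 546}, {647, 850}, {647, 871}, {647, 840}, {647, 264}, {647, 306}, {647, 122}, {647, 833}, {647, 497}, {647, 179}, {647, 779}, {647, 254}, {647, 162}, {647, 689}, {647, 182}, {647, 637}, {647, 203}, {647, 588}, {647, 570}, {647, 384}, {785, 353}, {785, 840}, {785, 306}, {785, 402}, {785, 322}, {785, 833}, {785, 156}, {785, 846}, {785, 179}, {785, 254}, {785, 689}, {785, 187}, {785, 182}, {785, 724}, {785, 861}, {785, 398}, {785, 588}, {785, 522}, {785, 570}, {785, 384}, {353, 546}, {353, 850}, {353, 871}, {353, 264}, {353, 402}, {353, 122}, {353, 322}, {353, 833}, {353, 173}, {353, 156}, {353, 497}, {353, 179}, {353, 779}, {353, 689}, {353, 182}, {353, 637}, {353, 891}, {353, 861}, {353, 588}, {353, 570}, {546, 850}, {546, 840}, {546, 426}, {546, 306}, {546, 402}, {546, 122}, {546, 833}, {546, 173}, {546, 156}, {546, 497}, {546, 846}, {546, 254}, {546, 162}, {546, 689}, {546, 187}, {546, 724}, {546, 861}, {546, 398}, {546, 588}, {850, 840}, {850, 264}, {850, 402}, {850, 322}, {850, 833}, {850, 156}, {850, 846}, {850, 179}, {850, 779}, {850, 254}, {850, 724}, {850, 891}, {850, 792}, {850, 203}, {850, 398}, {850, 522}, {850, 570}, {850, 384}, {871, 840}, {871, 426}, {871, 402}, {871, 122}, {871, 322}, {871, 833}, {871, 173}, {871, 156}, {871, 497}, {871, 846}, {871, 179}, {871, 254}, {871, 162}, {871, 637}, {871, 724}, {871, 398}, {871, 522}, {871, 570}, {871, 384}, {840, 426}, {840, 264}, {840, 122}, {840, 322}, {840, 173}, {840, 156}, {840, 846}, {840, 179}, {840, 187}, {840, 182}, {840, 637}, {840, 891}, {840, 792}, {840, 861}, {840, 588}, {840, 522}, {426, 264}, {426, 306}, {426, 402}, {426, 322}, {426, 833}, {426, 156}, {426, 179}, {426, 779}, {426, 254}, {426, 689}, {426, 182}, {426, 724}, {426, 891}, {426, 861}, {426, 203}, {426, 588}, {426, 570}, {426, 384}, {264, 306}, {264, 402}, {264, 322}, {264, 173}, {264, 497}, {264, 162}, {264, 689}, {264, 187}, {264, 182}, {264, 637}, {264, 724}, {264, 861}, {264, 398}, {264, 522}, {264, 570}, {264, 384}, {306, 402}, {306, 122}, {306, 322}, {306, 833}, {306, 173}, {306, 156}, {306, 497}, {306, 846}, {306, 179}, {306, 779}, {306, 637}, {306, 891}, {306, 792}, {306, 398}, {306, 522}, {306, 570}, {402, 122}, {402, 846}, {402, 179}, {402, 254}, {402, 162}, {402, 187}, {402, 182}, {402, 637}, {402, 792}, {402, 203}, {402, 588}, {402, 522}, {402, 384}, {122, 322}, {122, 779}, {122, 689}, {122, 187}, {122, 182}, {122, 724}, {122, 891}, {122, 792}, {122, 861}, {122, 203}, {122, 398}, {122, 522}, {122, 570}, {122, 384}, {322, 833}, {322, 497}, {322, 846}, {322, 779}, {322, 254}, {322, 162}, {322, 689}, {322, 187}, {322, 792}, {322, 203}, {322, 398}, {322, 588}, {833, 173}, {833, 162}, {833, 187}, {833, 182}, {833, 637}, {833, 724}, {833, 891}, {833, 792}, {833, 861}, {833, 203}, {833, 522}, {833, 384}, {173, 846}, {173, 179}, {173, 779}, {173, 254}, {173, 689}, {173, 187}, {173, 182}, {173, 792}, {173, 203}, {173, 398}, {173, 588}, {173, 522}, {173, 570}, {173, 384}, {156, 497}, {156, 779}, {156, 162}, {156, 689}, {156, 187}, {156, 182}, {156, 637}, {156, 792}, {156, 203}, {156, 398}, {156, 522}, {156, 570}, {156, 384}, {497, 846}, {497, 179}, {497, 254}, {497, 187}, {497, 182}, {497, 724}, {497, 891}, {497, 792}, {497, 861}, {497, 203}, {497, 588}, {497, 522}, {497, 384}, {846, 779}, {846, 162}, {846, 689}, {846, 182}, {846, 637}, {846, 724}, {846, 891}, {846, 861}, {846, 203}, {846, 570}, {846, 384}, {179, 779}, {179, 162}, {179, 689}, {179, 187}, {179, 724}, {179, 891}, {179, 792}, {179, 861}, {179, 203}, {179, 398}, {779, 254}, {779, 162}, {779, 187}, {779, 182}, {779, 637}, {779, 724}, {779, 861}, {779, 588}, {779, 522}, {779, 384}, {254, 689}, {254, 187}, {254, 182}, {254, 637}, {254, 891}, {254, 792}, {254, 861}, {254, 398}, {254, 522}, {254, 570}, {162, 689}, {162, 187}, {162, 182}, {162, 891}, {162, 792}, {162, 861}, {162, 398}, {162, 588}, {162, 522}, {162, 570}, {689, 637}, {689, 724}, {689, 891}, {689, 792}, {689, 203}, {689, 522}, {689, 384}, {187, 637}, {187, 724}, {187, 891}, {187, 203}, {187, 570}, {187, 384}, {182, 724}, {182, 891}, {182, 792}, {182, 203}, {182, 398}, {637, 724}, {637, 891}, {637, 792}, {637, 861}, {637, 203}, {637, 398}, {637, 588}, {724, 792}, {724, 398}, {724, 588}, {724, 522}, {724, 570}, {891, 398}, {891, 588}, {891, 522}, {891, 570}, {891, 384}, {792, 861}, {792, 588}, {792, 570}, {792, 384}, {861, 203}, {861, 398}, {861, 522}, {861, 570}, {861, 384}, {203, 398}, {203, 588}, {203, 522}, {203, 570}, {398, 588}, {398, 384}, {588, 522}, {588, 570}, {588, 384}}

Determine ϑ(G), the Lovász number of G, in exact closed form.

8

deg(871) = 21; N(871) = {647, 353, 840, 426, 402, 122, 322, 833, 173, 156, 497, 846, 179, 254, 162, 637, 724, 398, 522, 570, 384}.
Vertex 792 has 21 neighbors: 850, 840, 306, 402, 122, 322, 833, 173, 156, 497, 179, 254, 162, 689, 182, 637, 724, 861, 588, 570, 384.
Vertex 179 has 21 neighbors: 647, 785, 353, 850, 871, 840, 426, 306, 402, 173, 497, 779, 162, 689, 187, 724, 891, 792, 861, 203, 398.
Vertex 689 has 21 neighbors: 647, 785, 353, 546, 426, 264, 122, 322, 173, 156, 846, 179, 254, 162, 637, 724, 891, 792, 203, 522, 384.
Every vertex has degree 21 (N=36); Kneser-type, 2-subsets of [9].
Distinct eigenvalues (to 4 d.p.): [21.0, 1.0, -6.0].
Lovász (edge-transitive): ϑ = −36·(-6)/((21)−(-6)) = 8.
ϑ(G) ≈ 8.00000000.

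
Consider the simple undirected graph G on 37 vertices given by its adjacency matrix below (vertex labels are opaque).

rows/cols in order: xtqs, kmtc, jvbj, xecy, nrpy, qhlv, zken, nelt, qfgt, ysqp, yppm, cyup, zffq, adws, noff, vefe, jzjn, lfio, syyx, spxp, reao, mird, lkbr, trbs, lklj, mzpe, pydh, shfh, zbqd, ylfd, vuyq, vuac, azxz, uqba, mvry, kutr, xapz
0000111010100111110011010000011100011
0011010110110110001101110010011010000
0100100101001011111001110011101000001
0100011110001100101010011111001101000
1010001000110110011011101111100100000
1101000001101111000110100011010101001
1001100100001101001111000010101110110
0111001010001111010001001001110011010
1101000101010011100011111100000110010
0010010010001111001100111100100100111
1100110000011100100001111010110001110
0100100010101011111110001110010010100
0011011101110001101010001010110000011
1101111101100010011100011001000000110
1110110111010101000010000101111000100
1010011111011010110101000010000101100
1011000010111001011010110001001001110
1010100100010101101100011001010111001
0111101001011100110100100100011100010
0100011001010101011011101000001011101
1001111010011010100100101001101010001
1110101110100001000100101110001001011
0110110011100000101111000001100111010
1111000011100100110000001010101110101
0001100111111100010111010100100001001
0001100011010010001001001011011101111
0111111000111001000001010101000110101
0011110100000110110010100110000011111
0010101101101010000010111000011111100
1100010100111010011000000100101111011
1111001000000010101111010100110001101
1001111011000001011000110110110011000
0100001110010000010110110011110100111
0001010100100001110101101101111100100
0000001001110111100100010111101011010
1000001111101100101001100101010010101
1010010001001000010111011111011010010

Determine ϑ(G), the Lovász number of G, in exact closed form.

sqrt(37)

deg(uqba) = 18; N(uqba) = {xecy, qhlv, nelt, yppm, vefe, jzjn, lfio, spxp, mird, lkbr, lklj, mzpe, shfh, zbqd, ylfd, vuyq, vuac, mvry}.
Vertex noff has 18 neighbors: xtqs, kmtc, jvbj, nrpy, qhlv, nelt, qfgt, ysqp, cyup, adws, vefe, reao, mzpe, shfh, zbqd, ylfd, vuyq, mvry.
N(adws) = {xtqs, kmtc, xecy, nrpy, qhlv, zken, nelt, ysqp, yppm, noff, lfio, syyx, spxp, trbs, lklj, shfh, mvry, kutr}, |N(adws)| = 18.
N(nelt) = {kmtc, jvbj, xecy, zken, qfgt, zffq, adws, noff, vefe, lfio, mird, lklj, shfh, zbqd, ylfd, azxz, uqba, kutr}, |N(nelt)| = 18.
G on 37 vertices is 18-regular; strongly regular (37,18,8,9).
A has 3 distinct eigenvalues ≈ [18.0, 2.54138, -3.54138].
Lovász: ϑ = −37(-sqrt(37)/2 - 1/2)/(18+-(-sqrt(37)/2 - 1/2)) = sqrt(37).
ϑ(G) ≈ 6.082762530.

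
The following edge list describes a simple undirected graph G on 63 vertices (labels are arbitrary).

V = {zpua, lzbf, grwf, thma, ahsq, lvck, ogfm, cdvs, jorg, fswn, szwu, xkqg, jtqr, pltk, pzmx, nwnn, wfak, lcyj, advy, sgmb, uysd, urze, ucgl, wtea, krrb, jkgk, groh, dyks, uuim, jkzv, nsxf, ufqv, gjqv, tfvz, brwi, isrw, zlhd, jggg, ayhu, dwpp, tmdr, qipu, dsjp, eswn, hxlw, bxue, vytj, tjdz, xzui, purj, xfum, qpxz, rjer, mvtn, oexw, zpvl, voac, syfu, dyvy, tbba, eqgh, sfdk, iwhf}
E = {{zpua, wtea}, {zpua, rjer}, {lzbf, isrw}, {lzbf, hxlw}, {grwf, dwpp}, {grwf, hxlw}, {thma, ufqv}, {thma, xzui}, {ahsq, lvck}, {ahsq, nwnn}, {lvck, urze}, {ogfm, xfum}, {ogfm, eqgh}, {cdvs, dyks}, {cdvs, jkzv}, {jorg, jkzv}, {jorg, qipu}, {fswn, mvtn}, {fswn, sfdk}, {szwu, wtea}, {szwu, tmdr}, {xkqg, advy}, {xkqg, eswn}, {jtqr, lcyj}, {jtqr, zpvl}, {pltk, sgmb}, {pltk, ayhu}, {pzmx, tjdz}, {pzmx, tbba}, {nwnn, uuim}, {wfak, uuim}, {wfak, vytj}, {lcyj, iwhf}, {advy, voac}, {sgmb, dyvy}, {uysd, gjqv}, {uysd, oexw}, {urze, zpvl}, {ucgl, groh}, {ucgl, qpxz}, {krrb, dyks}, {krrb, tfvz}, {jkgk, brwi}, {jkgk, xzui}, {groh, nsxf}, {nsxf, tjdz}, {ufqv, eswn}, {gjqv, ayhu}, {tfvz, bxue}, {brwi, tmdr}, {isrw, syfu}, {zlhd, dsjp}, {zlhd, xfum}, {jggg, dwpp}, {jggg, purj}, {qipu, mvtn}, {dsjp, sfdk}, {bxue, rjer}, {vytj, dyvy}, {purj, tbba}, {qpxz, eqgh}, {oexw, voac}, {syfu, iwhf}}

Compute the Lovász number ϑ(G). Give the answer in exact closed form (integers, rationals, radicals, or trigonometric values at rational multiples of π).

Vertex eswn has 2 neighbors: xkqg, ufqv.
N(gjqv) = {uysd, ayhu}, |N(gjqv)| = 2.
deg(mvtn) = 2; N(mvtn) = {fswn, qipu}.
Vertex xzui has 2 neighbors: thma, jkgk.
2-regular, N=63; a single 63-cycle (edge-transitive).
Distinct eigenvalues (to 6 d.p.): [2.0, 1.990062, 1.960345, 1.911146, 1.842952, 1.756443, 1.652478, 1.532089, 1.396474, 1.24698, 1.085093, 0.912421, 0.730682, 0.541681, 0.347296, 0.14946, -0.049861, -0.248687, -0.445042, -0.636973, -0.822574, -1.0, -1.167487, -1.323372, -1.466104, -1.594265, -1.706582, -1.801938, -1.879385, -1.938155, -1.977662, -1.997514].
Lovász: ϑ = −63(-2*cos(pi/63))/(2+-(-1)*2*cos(pi/63)) = 63*cos(pi/63)/(cos(pi/63) + 1).
Numerically 31.48040933.
31 ≤ 63*cos(pi/63)/(cos(pi/63) + 1) ≤ 32: both strict.

63*cos(pi/63)/(cos(pi/63) + 1)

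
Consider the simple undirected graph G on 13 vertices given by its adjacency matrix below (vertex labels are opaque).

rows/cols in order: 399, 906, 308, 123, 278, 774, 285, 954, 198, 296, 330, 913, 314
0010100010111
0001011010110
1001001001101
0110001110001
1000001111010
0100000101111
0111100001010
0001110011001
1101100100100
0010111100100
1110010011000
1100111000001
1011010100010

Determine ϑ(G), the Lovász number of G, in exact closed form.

N(123) = {906, 308, 285, 954, 198, 314}, |N(123)| = 6.
deg(913) = 6; N(913) = {399, 906, 278, 774, 285, 314}.
Vertex 399 has 6 neighbors: 308, 278, 198, 330, 913, 314.
deg(330) = 6; N(330) = {399, 906, 308, 774, 198, 296}.
13-vertex 6-regular graph: Paley(13): SR with (k,λ,μ)=(6,2,3).
The 3 distinct eigenvalues: [6.0, 1.3028, -2.3028].
With N=13: ϑ(G) = 13·(-(-sqrt(13)/2 - 1/2))/(6−(-sqrt(13)/2 - 1/2)) = sqrt(13).
ϑ(G) ≈ 3.605551.

sqrt(13)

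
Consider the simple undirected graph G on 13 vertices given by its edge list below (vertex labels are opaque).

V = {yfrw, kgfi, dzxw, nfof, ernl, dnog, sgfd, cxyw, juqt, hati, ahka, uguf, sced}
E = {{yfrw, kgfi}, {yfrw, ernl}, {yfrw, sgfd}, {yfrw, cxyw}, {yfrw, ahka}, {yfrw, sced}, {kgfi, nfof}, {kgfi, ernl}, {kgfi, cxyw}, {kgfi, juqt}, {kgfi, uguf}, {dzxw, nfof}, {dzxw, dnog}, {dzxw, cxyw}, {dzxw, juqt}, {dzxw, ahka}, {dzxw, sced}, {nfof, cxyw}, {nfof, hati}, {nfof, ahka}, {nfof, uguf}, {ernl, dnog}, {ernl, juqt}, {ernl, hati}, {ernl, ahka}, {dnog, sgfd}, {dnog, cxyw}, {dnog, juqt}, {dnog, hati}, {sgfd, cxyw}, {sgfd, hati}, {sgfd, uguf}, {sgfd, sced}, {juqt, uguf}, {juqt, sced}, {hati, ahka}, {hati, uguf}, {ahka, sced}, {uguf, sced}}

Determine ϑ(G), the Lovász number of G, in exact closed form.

Vertex uguf has 6 neighbors: kgfi, nfof, sgfd, juqt, hati, sced.
deg(hati) = 6; N(hati) = {nfof, ernl, dnog, sgfd, ahka, uguf}.
Vertex kgfi has 6 neighbors: yfrw, nfof, ernl, cxyw, juqt, uguf.
Vertex nfof has 6 neighbors: kgfi, dzxw, cxyw, hati, ahka, uguf.
G on 13 vertices is 6-regular; Paley(13): SR with (k,λ,μ)=(6,2,3).
Distinct eigenvalues (to 6 d.p.): [6.0, 1.302776, -2.302776].
Lovász (edge-transitive): ϑ = −13·(-sqrt(13)/2 - 1/2)/((6)−(-sqrt(13)/2 - 1/2)) = sqrt(13).
ϑ(G) ≈ 3.605551275.

sqrt(13)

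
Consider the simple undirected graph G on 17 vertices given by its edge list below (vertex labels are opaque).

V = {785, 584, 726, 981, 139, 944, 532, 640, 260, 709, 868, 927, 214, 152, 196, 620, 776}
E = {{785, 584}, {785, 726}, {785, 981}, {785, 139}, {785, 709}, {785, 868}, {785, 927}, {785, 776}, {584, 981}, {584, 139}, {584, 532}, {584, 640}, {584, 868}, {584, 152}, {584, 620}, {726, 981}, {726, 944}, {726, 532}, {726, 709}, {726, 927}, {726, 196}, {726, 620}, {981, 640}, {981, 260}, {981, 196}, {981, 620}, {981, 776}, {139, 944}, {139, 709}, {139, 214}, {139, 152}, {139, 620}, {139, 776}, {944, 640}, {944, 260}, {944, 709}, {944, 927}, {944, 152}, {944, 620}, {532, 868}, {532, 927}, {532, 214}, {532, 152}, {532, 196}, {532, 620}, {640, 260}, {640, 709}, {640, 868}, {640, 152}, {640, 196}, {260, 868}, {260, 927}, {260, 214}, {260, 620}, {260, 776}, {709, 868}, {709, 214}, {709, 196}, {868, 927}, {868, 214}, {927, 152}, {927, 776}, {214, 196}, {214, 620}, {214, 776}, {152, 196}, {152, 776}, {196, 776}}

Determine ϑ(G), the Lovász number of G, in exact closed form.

sqrt(17)

N(260) = {981, 944, 640, 868, 927, 214, 620, 776}, |N(260)| = 8.
Vertex 139 has 8 neighbors: 785, 584, 944, 709, 214, 152, 620, 776.
Vertex 726 has 8 neighbors: 785, 981, 944, 532, 709, 927, 196, 620.
N(214) = {139, 532, 260, 709, 868, 196, 620, 776}, |N(214)| = 8.
deg(v) = 8 for all v (|V|=17); strongly regular (17,8,3,4).
Distinct eigenvalues (to 4 d.p.): [8.0, 1.5616, -2.5616].
ϑ = −N·λ_min/(λ_max−λ_min) = −17·(-sqrt(17)/2 - 1/2)/(8−(-sqrt(17)/2 - 1/2)) = sqrt(17).
≈ 4.123105626 (to 9 d.p.).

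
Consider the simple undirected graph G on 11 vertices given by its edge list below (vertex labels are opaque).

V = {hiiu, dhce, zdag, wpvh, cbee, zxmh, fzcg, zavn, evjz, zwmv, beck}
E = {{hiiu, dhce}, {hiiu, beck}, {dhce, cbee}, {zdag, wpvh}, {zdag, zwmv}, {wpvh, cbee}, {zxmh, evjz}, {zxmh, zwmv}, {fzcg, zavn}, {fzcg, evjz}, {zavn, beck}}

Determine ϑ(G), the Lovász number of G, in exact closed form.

Vertex wpvh has 2 neighbors: zdag, cbee.
N(fzcg) = {zavn, evjz}, |N(fzcg)| = 2.
Vertex beck has 2 neighbors: hiiu, zavn.
Vertex zxmh has 2 neighbors: evjz, zwmv.
Regular of degree 2 on 11 vertices: a single 11-cycle (edge-transitive).
A has 6 distinct eigenvalues ≈ [2.0, 1.68251, 0.83083, -0.28463, -1.30972, -1.91899].
−11·(-2*cos(pi/11)) / ((2)−(-2*cos(pi/11))) = 11*cos(pi/11)/(cos(pi/11) + 1) = ϑ(G).
≈ 5.3863029 (to 7 d.p.).
α=5, χ(Ḡ)=6; ϑ=11*cos(pi/11)/(cos(pi/11) + 1) lies between (both strict).

11*cos(pi/11)/(cos(pi/11) + 1)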